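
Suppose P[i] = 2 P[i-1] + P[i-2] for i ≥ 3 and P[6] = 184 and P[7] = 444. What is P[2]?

Rearranging, P[i-2] = P[i] - 2 P[i-1].
P[5] = 444 - 2(184) = 76
P[4] = 184 - 2(76) = 32
P[3] = 76 - 2(32) = 12
P[2] = 32 - 2(12) = 8

8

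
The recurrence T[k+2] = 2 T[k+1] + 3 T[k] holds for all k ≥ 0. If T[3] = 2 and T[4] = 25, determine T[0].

5

Rearranging, T[k-2] = (T[k] - 2 T[k-1]) / 3.
T[2] = (25 - 2(2)) / 3 = 21/3 = 7
T[1] = (2 - 2(7)) / 3 = -12/3 = -4
T[0] = (7 - 2(-4)) / 3 = 15/3 = 5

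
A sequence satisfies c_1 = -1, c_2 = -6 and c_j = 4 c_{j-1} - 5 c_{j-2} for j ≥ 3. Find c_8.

c_3 = 4*(-6) - 5*(-1) = -19
c_4 = 4*(-19) - 5*(-6) = -46
c_5 = 4*(-46) - 5*(-19) = -89
c_6 = 4*(-89) - 5*(-46) = -126
c_7 = 4*(-126) - 5*(-89) = -59
c_8 = 4*(-59) - 5*(-126) = 394

394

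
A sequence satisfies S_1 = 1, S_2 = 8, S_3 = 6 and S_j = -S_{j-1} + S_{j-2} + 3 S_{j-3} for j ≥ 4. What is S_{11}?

S_4 = -6 + 8 + 3*1 = 5
S_5 = -5 + 6 + 3*8 = 25
S_6 = -25 + 5 + 3*6 = -2
S_7 = -(-2) + 25 + 3*5 = 42
S_8 = -42 + (-2) + 3*25 = 31
S_9 = -31 + 42 + 3*(-2) = 5
S_{10} = -5 + 31 + 3*42 = 152
S_{11} = -152 + 5 + 3*31 = -54

-54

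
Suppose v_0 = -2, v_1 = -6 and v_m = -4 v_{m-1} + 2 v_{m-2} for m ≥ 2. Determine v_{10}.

3167040

v_2 = -4·(-6) + 2·(-2) = 20
v_3 = -4·20 + 2·(-6) = -92
v_4 = -4·(-92) + 2·20 = 408
v_5 = -4·408 + 2·(-92) = -1816
v_6 = -4·(-1816) + 2·408 = 8080
v_7 = -4·8080 + 2·(-1816) = -35952
v_8 = -4·(-35952) + 2·8080 = 159968
v_9 = -4·159968 + 2·(-35952) = -711776
v_{10} = -4·(-711776) + 2·159968 = 3167040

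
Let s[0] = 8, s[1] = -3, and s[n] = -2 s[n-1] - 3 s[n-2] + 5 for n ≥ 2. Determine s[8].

-64

s[2] = -2(-3) - 3(8) + 5 = -13
s[3] = -2(-13) - 3(-3) + 5 = 40
s[4] = -2(40) - 3(-13) + 5 = -36
s[5] = -2(-36) - 3(40) + 5 = -43
s[6] = -2(-43) - 3(-36) + 5 = 199
s[7] = -2(199) - 3(-43) + 5 = -264
s[8] = -2(-264) - 3(199) + 5 = -64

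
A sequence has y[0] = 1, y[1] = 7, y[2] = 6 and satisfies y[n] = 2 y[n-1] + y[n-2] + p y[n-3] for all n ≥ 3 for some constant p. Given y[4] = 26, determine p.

-2

y[3] = 19 + p
y[4] = 44 + 9p
So 44 + 9p = 26, giving p = -2.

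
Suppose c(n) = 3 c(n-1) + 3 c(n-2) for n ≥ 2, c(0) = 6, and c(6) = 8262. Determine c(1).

8

Let c(1) = x.
c(2) = 18 + 3x
c(3) = 54 + 12x
c(4) = 216 + 45x
c(5) = 810 + 171x
c(6) = 3078 + 648x
So 3078 + 648x = 8262, giving x = 8.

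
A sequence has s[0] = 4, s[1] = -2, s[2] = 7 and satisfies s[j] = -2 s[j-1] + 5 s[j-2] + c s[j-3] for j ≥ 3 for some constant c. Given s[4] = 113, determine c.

s[3] = -24 + 4c
s[4] = 83 - 10c
So 83 - 10c = 113, giving c = -3.

-3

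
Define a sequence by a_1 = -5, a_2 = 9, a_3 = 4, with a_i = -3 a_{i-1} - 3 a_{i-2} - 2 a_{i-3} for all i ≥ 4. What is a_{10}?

-1373

a_4 = -3*4 - 3*9 - 2*(-5) = -29
a_5 = -3*(-29) - 3*4 - 2*9 = 57
a_6 = -3*57 - 3*(-29) - 2*4 = -92
a_7 = -3*(-92) - 3*57 - 2*(-29) = 163
a_8 = -3*163 - 3*(-92) - 2*57 = -327
a_9 = -3*(-327) - 3*163 - 2*(-92) = 676
a_{10} = -3*676 - 3*(-327) - 2*163 = -1373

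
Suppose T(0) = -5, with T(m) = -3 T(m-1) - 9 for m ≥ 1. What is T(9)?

54126

T(1) = -3·(-5) - 9 = 6
T(2) = -3·6 - 9 = -27
T(3) = -3·(-27) - 9 = 72
T(4) = -3·72 - 9 = -225
T(5) = -3·(-225) - 9 = 666
T(6) = -3·666 - 9 = -2007
T(7) = -3·(-2007) - 9 = 6012
T(8) = -3·6012 - 9 = -18045
T(9) = -3·(-18045) - 9 = 54126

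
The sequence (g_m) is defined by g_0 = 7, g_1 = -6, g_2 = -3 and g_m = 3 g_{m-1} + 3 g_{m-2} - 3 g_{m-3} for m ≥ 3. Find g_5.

g_3 = 3·(-3) + 3·(-6) - 3·7 = -48
g_4 = 3·(-48) + 3·(-3) - 3·(-6) = -135
g_5 = 3·(-135) + 3·(-48) - 3·(-3) = -540

-540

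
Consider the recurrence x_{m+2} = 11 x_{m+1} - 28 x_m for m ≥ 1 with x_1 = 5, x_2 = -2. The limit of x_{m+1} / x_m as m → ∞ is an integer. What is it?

7

The characteristic equation is r^2 - 11r + 28 = 0, which factors as (r - 7)(r - 4) = 0.
So the roots are 7 and 4. Since |7| > |4| and the coefficient of 7^m is non-zero, the ratio tends to 7.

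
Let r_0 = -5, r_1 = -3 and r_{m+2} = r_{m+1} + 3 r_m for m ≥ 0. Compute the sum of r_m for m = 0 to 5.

-296

r_2 = (-3) + 3(-5) = -18
r_3 = (-18) + 3(-3) = -27
r_4 = (-27) + 3(-18) = -81
r_5 = (-81) + 3(-27) = -162
Sum = (-5) + (-3) + (-18) + (-27) + (-81) + (-162) = -296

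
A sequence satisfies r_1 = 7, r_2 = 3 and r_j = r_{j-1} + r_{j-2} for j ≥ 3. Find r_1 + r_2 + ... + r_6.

r_3 = 3 + 7 = 10
r_4 = 10 + 3 = 13
r_5 = 13 + 10 = 23
r_6 = 23 + 13 = 36
Sum = 7 + 3 + 10 + 13 + 23 + 36 = 92

92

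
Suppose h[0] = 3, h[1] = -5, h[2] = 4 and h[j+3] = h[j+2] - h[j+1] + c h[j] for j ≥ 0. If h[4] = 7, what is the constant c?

-1

h[3] = 9 + 3c
h[4] = 5 - 2c
So 5 - 2c = 7, giving c = -1.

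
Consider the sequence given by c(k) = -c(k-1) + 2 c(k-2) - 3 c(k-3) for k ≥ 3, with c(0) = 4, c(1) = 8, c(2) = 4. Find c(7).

c(3) = -4 + 2*8 - 3*4 = 0
c(4) = -0 + 2*4 - 3*8 = -16
c(5) = -(-16) + 2*0 - 3*4 = 4
c(6) = -4 + 2*(-16) - 3*0 = -36
c(7) = -(-36) + 2*4 - 3*(-16) = 92

92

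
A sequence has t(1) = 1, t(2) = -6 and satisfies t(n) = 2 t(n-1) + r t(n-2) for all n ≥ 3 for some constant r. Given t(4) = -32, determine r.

t(3) = -12 + r
t(4) = -24 - 4r
So -24 - 4r = -32, giving r = 2.

2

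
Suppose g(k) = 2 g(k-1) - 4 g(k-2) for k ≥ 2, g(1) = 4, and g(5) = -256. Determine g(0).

-6

Let g(0) = y.
g(2) = 8 - 4y
g(3) = -8y
g(4) = -32
g(5) = -64 + 32y
So -64 + 32y = -256, giving y = -6.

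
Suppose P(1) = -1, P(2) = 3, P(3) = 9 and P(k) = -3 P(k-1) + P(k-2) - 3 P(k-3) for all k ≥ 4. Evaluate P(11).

128745

P(4) = -3*9 + 3 - 3*(-1) = -21
P(5) = -3*(-21) + 9 - 3*3 = 63
P(6) = -3*63 + (-21) - 3*9 = -237
P(7) = -3*(-237) + 63 - 3*(-21) = 837
P(8) = -3*837 + (-237) - 3*63 = -2937
P(9) = -3*(-2937) + 837 - 3*(-237) = 10359
P(10) = -3*10359 + (-2937) - 3*837 = -36525
P(11) = -3*(-36525) + 10359 - 3*(-2937) = 128745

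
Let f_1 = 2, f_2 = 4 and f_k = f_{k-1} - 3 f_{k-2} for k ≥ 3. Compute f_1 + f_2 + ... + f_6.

f_3 = 4 - 3*2 = -2
f_4 = (-2) - 3*4 = -14
f_5 = (-14) - 3*(-2) = -8
f_6 = (-8) - 3*(-14) = 34
Sum = 2 + 4 + (-2) + (-14) + (-8) + 34 = 16

16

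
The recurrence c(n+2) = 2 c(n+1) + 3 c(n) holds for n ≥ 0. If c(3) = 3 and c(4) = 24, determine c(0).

4

Rearranging, c(n-2) = (c(n) - 2 c(n-1)) / 3.
c(2) = (24 - 2·3) / 3 = 18/3 = 6
c(1) = (3 - 2·6) / 3 = -9/3 = -3
c(0) = (6 - 2·(-3)) / 3 = 12/3 = 4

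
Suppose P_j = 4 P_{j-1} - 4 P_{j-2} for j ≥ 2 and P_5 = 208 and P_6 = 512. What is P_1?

Rearranging, P_{j-2} = (P_j - 4 P_{j-1}) / -4.
P_4 = (512 - 4·208) / -4 = -320/-4 = 80
P_3 = (208 - 4·80) / -4 = -112/-4 = 28
P_2 = (80 - 4·28) / -4 = -32/-4 = 8
P_1 = (28 - 4·8) / -4 = -4/-4 = 1

1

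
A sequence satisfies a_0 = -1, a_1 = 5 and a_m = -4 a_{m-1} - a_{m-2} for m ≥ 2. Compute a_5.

a_2 = -4*5 - (-1) = -19
a_3 = -4*(-19) - 5 = 71
a_4 = -4*71 - (-19) = -265
a_5 = -4*(-265) - 71 = 989

989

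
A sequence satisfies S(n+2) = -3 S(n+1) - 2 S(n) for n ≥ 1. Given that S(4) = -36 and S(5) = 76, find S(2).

-6

Rearranging, S(n-2) = (S(n) + 3 S(n-1)) / -2.
S(3) = (76 + 3(-36)) / -2 = -32/-2 = 16
S(2) = (-36 + 3(16)) / -2 = 12/-2 = -6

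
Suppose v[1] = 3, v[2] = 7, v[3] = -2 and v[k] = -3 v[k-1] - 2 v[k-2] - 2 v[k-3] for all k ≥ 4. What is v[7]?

156

v[4] = -3*(-2) - 2*7 - 2*3 = -14
v[5] = -3*(-14) - 2*(-2) - 2*7 = 32
v[6] = -3*32 - 2*(-14) - 2*(-2) = -64
v[7] = -3*(-64) - 2*32 - 2*(-14) = 156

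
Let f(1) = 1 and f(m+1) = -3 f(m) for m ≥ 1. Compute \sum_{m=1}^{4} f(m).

f(2) = -3(1) = -3
f(3) = -3(-3) = 9
f(4) = -3(9) = -27
Sum = 1 + (-3) + 9 + (-27) = -20

-20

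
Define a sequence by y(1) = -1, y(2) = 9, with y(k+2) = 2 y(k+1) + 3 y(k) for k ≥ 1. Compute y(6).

489

y(3) = 2(9) + 3(-1) = 15
y(4) = 2(15) + 3(9) = 57
y(5) = 2(57) + 3(15) = 159
y(6) = 2(159) + 3(57) = 489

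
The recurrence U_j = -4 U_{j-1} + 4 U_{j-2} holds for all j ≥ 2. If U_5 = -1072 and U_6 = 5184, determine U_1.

Rearranging, U_{j-2} = (U_j + 4 U_{j-1}) / 4.
U_4 = (5184 + 4(-1072)) / 4 = 896/4 = 224
U_3 = (-1072 + 4(224)) / 4 = -176/4 = -44
U_2 = (224 + 4(-44)) / 4 = 48/4 = 12
U_1 = (-44 + 4(12)) / 4 = 4/4 = 1

1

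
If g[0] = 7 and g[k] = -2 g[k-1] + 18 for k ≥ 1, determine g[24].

16777222

The fixed point is 18/(1 + 2) = 6, so g[k] - 6 = -2(g[k-1] - 6).
Hence g[k] = 1·(-2)^k + 6.
g[24] = 1·(-2)^{24} + 6 = 1·16777216 + 6 = 16777222.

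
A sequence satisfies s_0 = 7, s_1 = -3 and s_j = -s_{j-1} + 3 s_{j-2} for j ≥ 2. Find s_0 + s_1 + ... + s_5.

s_2 = -(-3) + 3·7 = 24
s_3 = -24 + 3·(-3) = -33
s_4 = -(-33) + 3·24 = 105
s_5 = -105 + 3·(-33) = -204
Sum = 7 + (-3) + 24 + (-33) + 105 + (-204) = -104

-104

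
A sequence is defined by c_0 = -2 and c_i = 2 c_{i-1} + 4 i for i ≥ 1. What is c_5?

c_1 = 2(-2) + 4 = 0
c_2 = 2(0) + 8 = 8
c_3 = 2(8) + 12 = 28
c_4 = 2(28) + 16 = 72
c_5 = 2(72) + 20 = 164

164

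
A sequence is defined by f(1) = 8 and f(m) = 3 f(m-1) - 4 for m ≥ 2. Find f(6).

f(2) = 3(8) - 4 = 20
f(3) = 3(20) - 4 = 56
f(4) = 3(56) - 4 = 164
f(5) = 3(164) - 4 = 488
f(6) = 3(488) - 4 = 1460

1460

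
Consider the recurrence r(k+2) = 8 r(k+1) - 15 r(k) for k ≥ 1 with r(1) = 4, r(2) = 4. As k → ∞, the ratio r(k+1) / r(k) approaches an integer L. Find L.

The characteristic equation is r^2 - 8r + 15 = 0, which factors as (r - 5)(r - 3) = 0.
So the roots are 5 and 3. Since |5| > |3| and the coefficient of 5^k is non-zero, the ratio tends to 5.

5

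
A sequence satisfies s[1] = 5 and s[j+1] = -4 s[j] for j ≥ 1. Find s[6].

s[2] = -4·5 = -20
s[3] = -4·(-20) = 80
s[4] = -4·80 = -320
s[5] = -4·(-320) = 1280
s[6] = -4·1280 = -5120

-5120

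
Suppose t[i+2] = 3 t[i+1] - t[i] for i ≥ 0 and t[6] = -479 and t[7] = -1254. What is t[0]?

-7

Rearranging, t[i-2] = -(t[i] - 3 t[i-1]).
t[5] = -(-1254 - 3·(-479)) = -183
t[4] = -(-479 - 3·(-183)) = -70
t[3] = -(-183 - 3·(-70)) = -27
t[2] = -(-70 - 3·(-27)) = -11
t[1] = -(-27 - 3·(-11)) = -6
t[0] = -(-11 - 3·(-6)) = -7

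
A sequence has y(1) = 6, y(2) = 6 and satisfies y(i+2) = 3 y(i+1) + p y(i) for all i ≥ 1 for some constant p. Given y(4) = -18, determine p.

y(3) = 18 + 6p
y(4) = 54 + 24p
So 54 + 24p = -18, giving p = -3.

-3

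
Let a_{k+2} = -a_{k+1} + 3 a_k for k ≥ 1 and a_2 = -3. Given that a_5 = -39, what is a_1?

Let a_1 = v.
a_3 = 3 + 3v
a_4 = -12 - 3v
a_5 = 21 + 12v
So 21 + 12v = -39, giving v = -5.

-5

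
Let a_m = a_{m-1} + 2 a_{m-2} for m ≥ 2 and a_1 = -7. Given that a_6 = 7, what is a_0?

7

Let a_0 = x.
a_2 = -7 + 2x
a_3 = -21 + 2x
a_4 = -35 + 6x
a_5 = -77 + 10x
a_6 = -147 + 22x
So -147 + 22x = 7, giving x = 7.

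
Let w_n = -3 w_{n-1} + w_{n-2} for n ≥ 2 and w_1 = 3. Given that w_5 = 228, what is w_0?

3

Let w_0 = y.
w_2 = -9 + y
w_3 = 30 - 3y
w_4 = -99 + 10y
w_5 = 327 - 33y
So 327 - 33y = 228, giving y = 3.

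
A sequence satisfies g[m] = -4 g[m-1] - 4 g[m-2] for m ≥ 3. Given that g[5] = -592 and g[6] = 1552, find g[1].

9

Rearranging, g[m-2] = (g[m] + 4 g[m-1]) / -4.
g[4] = (1552 + 4*(-592)) / -4 = -816/-4 = 204
g[3] = (-592 + 4*204) / -4 = 224/-4 = -56
g[2] = (204 + 4*(-56)) / -4 = -20/-4 = 5
g[1] = (-56 + 4*5) / -4 = -36/-4 = 9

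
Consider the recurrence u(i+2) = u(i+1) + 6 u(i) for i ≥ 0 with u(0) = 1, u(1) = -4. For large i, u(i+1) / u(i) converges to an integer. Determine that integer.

3

The characteristic equation is r^2 - r - 6 = 0, which factors as (r - 3)(r + 2) = 0.
So the roots are 3 and -2. Since |3| > |-2| and the coefficient of 3^i is non-zero, the ratio tends to 3.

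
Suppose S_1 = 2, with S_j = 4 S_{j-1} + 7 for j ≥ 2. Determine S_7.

17747

S_2 = 4*2 + 7 = 15
S_3 = 4*15 + 7 = 67
S_4 = 4*67 + 7 = 275
S_5 = 4*275 + 7 = 1107
S_6 = 4*1107 + 7 = 4435
S_7 = 4*4435 + 7 = 17747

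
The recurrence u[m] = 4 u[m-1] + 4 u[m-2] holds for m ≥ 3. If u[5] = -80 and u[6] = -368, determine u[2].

5

Rearranging, u[m-2] = (u[m] - 4 u[m-1]) / 4.
u[4] = (-368 - 4*(-80)) / 4 = -48/4 = -12
u[3] = (-80 - 4*(-12)) / 4 = -32/4 = -8
u[2] = (-12 - 4*(-8)) / 4 = 20/4 = 5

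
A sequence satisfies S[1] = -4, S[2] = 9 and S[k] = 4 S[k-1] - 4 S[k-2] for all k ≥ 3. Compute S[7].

S[3] = 4·9 - 4·(-4) = 52
S[4] = 4·52 - 4·9 = 172
S[5] = 4·172 - 4·52 = 480
S[6] = 4·480 - 4·172 = 1232
S[7] = 4·1232 - 4·480 = 3008

3008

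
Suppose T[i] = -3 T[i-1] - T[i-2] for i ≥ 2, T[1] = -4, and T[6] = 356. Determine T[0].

4

Let T[0] = z.
T[2] = 12 - z
T[3] = -32 + 3z
T[4] = 84 - 8z
T[5] = -220 + 21z
T[6] = 576 - 55z
So 576 - 55z = 356, giving z = 4.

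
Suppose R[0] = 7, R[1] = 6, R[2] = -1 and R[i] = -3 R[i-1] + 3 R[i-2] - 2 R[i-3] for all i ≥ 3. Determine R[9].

R[3] = -3(-1) + 3(6) - 2(7) = 7
R[4] = -3(7) + 3(-1) - 2(6) = -36
R[5] = -3(-36) + 3(7) - 2(-1) = 131
R[6] = -3(131) + 3(-36) - 2(7) = -515
R[7] = -3(-515) + 3(131) - 2(-36) = 2010
R[8] = -3(2010) + 3(-515) - 2(131) = -7837
R[9] = -3(-7837) + 3(2010) - 2(-515) = 30571

30571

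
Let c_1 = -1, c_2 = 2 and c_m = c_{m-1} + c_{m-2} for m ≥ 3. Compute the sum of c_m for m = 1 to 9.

c_3 = 2 + (-1) = 1
c_4 = 1 + 2 = 3
c_5 = 3 + 1 = 4
c_6 = 4 + 3 = 7
c_7 = 7 + 4 = 11
c_8 = 11 + 7 = 18
c_9 = 18 + 11 = 29
Sum = (-1) + 2 + 1 + 3 + 4 + 7 + 11 + 18 + 29 = 74

74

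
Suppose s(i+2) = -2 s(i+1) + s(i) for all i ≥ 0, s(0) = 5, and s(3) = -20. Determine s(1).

Let s(1) = x.
s(2) = 5 - 2x
s(3) = -10 + 5x
So -10 + 5x = -20, giving x = -2.

-2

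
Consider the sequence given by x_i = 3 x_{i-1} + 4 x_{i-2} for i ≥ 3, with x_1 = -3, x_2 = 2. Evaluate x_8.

-3274

x_3 = 3·2 + 4·(-3) = -6
x_4 = 3·(-6) + 4·2 = -10
x_5 = 3·(-10) + 4·(-6) = -54
x_6 = 3·(-54) + 4·(-10) = -202
x_7 = 3·(-202) + 4·(-54) = -822
x_8 = 3·(-822) + 4·(-202) = -3274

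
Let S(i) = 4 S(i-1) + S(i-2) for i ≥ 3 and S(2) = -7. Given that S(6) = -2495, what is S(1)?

Let S(1) = x.
S(3) = -28 + x
S(4) = -119 + 4x
S(5) = -504 + 17x
S(6) = -2135 + 72x
So -2135 + 72x = -2495, giving x = -5.

-5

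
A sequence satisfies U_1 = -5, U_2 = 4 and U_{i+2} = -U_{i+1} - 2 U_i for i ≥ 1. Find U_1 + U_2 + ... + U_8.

U_3 = -4 - 2(-5) = 6
U_4 = -6 - 2(4) = -14
U_5 = -(-14) - 2(6) = 2
U_6 = -2 - 2(-14) = 26
U_7 = -26 - 2(2) = -30
U_8 = -(-30) - 2(26) = -22
Sum = (-5) + 4 + 6 + (-14) + 2 + 26 + (-30) + (-22) = -33

-33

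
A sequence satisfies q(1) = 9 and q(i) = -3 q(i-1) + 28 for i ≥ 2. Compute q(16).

The fixed point is 28/(1 + 3) = 7, so q(i) - 7 = -3(q(i-1) - 7).
Hence q(i) = 2·(-3)^{i-1} + 7.
q(16) = 2·(-3)^{15} + 7 = 2·-14348907 + 7 = -28697807.

-28697807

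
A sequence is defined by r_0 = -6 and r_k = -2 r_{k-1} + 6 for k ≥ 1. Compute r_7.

1026

r_1 = -2(-6) + 6 = 18
r_2 = -2(18) + 6 = -30
r_3 = -2(-30) + 6 = 66
r_4 = -2(66) + 6 = -126
r_5 = -2(-126) + 6 = 258
r_6 = -2(258) + 6 = -510
r_7 = -2(-510) + 6 = 1026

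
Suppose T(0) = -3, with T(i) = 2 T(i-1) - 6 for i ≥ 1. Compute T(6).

T(1) = 2(-3) - 6 = -12
T(2) = 2(-12) - 6 = -30
T(3) = 2(-30) - 6 = -66
T(4) = 2(-66) - 6 = -138
T(5) = 2(-138) - 6 = -282
T(6) = 2(-282) - 6 = -570

-570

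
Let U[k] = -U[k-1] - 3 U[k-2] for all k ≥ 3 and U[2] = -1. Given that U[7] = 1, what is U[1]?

5

Let U[1] = x.
U[3] = 1 - 3x
U[4] = 2 + 3x
U[5] = -5 + 6x
U[6] = -1 - 15x
U[7] = 16 - 3x
So 16 - 3x = 1, giving x = 5.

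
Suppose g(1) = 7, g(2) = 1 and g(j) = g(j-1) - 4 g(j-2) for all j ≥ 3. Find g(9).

g(3) = 1 - 4·7 = -27
g(4) = (-27) - 4·1 = -31
g(5) = (-31) - 4·(-27) = 77
g(6) = 77 - 4·(-31) = 201
g(7) = 201 - 4·77 = -107
g(8) = (-107) - 4·201 = -911
g(9) = (-911) - 4·(-107) = -483

-483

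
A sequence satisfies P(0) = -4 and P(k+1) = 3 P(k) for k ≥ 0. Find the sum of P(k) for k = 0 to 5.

P(1) = 3·(-4) = -12
P(2) = 3·(-12) = -36
P(3) = 3·(-36) = -108
P(4) = 3·(-108) = -324
P(5) = 3·(-324) = -972
Sum = (-4) + (-12) + (-36) + (-108) + (-324) + (-972) = -1456

-1456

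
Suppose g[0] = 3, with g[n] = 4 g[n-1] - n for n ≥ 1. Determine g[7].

41873

g[1] = 4(3) - 1 = 11
g[2] = 4(11) - 2 = 42
g[3] = 4(42) - 3 = 165
g[4] = 4(165) - 4 = 656
g[5] = 4(656) - 5 = 2619
g[6] = 4(2619) - 6 = 10470
g[7] = 4(10470) - 7 = 41873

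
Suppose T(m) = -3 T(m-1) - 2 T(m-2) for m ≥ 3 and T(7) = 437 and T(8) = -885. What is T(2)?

-3

Rearranging, T(m-2) = (T(m) + 3 T(m-1)) / -2.
T(6) = (-885 + 3*437) / -2 = 426/-2 = -213
T(5) = (437 + 3*(-213)) / -2 = -202/-2 = 101
T(4) = (-213 + 3*101) / -2 = 90/-2 = -45
T(3) = (101 + 3*(-45)) / -2 = -34/-2 = 17
T(2) = (-45 + 3*17) / -2 = 6/-2 = -3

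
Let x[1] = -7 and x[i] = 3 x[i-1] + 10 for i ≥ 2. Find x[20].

-2324522939

The fixed point is 10/(1 - 3) = -5, so x[i] + 5 = 3(x[i-1] + 5).
Hence x[i] = -2·3^{i-1} - 5.
x[20] = -2·3^{19} - 5 = -2·1162261467 - 5 = -2324522939.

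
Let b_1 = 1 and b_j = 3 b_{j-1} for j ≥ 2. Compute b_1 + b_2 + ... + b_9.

9841

b_2 = 3*1 = 3
b_3 = 3*3 = 9
b_4 = 3*9 = 27
b_5 = 3*27 = 81
b_6 = 3*81 = 243
b_7 = 3*243 = 729
b_8 = 3*729 = 2187
b_9 = 3*2187 = 6561
Sum = 1 + 3 + 9 + 27 + 81 + 243 + 729 + 2187 + 6561 = 9841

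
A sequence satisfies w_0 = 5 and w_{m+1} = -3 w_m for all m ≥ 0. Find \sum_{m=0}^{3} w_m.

-100

w_1 = -3·5 = -15
w_2 = -3·(-15) = 45
w_3 = -3·45 = -135
Sum = 5 + (-15) + 45 + (-135) = -100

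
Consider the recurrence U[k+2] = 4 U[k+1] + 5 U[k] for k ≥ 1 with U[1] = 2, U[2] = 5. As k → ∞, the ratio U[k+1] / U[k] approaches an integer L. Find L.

The characteristic equation is r^2 - 4r - 5 = 0, which factors as (r - 5)(r + 1) = 0.
So the roots are 5 and -1. Since |5| > |-1| and the coefficient of 5^k is non-zero, the ratio tends to 5.

5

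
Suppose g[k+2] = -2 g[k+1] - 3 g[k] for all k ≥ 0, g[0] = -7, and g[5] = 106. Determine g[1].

Let g[1] = v.
g[2] = 21 - 2v
g[3] = -42 + v
g[4] = 21 + 4v
g[5] = 84 - 11v
So 84 - 11v = 106, giving v = -2.

-2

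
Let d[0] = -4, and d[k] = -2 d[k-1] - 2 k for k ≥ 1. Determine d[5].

110

d[1] = -2·(-4) - 2 = 6
d[2] = -2·6 - 4 = -16
d[3] = -2·(-16) - 6 = 26
d[4] = -2·26 - 8 = -60
d[5] = -2·(-60) - 10 = 110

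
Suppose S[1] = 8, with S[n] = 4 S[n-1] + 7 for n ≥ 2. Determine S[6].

10579

S[2] = 4·8 + 7 = 39
S[3] = 4·39 + 7 = 163
S[4] = 4·163 + 7 = 659
S[5] = 4·659 + 7 = 2643
S[6] = 4·2643 + 7 = 10579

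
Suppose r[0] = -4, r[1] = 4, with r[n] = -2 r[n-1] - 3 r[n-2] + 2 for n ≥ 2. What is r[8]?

r[2] = -2·4 - 3·(-4) + 2 = 6
r[3] = -2·6 - 3·4 + 2 = -22
r[4] = -2·(-22) - 3·6 + 2 = 28
r[5] = -2·28 - 3·(-22) + 2 = 12
r[6] = -2·12 - 3·28 + 2 = -106
r[7] = -2·(-106) - 3·12 + 2 = 178
r[8] = -2·178 - 3·(-106) + 2 = -36

-36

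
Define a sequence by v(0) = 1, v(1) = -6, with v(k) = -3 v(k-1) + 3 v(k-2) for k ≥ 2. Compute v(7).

v(2) = -3*(-6) + 3*1 = 21
v(3) = -3*21 + 3*(-6) = -81
v(4) = -3*(-81) + 3*21 = 306
v(5) = -3*306 + 3*(-81) = -1161
v(6) = -3*(-1161) + 3*306 = 4401
v(7) = -3*4401 + 3*(-1161) = -16686

-16686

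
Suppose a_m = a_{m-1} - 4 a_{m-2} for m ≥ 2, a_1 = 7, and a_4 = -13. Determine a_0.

Let a_0 = y.
a_2 = 7 - 4y
a_3 = -21 - 4y
a_4 = -49 + 12y
So -49 + 12y = -13, giving y = 3.

3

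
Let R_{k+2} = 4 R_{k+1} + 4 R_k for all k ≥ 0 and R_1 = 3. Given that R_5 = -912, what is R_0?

-6

Let R_0 = v.
R_2 = 12 + 4v
R_3 = 60 + 16v
R_4 = 288 + 80v
R_5 = 1392 + 384v
So 1392 + 384v = -912, giving v = -6.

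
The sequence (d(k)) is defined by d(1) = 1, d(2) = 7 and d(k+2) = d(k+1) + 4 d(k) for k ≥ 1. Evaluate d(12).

64839

d(3) = 7 + 4*1 = 11
d(4) = 11 + 4*7 = 39
d(5) = 39 + 4*11 = 83
d(6) = 83 + 4*39 = 239
d(7) = 239 + 4*83 = 571
d(8) = 571 + 4*239 = 1527
d(9) = 1527 + 4*571 = 3811
d(10) = 3811 + 4*1527 = 9919
d(11) = 9919 + 4*3811 = 25163
d(12) = 25163 + 4*9919 = 64839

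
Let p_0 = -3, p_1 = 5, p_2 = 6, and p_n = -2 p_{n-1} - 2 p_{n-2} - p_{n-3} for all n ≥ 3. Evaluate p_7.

p_3 = -2*6 - 2*5 - (-3) = -19
p_4 = -2*(-19) - 2*6 - 5 = 21
p_5 = -2*21 - 2*(-19) - 6 = -10
p_6 = -2*(-10) - 2*21 - (-19) = -3
p_7 = -2*(-3) - 2*(-10) - 21 = 5

5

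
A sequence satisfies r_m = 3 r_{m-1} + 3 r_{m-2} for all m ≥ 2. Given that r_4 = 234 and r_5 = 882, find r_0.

4

Rearranging, r_{m-2} = (r_m - 3 r_{m-1}) / 3.
r_3 = (882 - 3(234)) / 3 = 180/3 = 60
r_2 = (234 - 3(60)) / 3 = 54/3 = 18
r_1 = (60 - 3(18)) / 3 = 6/3 = 2
r_0 = (18 - 3(2)) / 3 = 12/3 = 4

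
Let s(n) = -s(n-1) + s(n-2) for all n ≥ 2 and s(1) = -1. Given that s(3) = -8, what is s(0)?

Let s(0) = y.
s(2) = 1 + y
s(3) = -2 - y
So -2 - y = -8, giving y = 6.

6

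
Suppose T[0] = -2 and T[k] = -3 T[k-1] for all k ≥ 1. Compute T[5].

T[1] = -3*(-2) = 6
T[2] = -3*6 = -18
T[3] = -3*(-18) = 54
T[4] = -3*54 = -162
T[5] = -3*(-162) = 486

486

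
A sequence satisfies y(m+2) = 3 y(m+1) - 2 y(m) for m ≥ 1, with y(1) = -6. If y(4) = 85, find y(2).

Let y(2) = z.
y(3) = 12 + 3z
y(4) = 36 + 7z
So 36 + 7z = 85, giving z = 7.

7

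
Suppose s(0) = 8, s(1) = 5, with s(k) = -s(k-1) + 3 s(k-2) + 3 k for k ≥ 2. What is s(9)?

s(2) = -5 + 3·8 + 6 = 25
s(3) = -25 + 3·5 + 9 = -1
s(4) = -(-1) + 3·25 + 12 = 88
s(5) = -88 + 3·(-1) + 15 = -76
s(6) = -(-76) + 3·88 + 18 = 358
s(7) = -358 + 3·(-76) + 21 = -565
s(8) = -(-565) + 3·358 + 24 = 1663
s(9) = -1663 + 3·(-565) + 27 = -3331

-3331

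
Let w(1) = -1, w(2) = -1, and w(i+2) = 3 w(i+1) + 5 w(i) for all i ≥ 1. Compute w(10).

w(3) = 3·(-1) + 5·(-1) = -8
w(4) = 3·(-8) + 5·(-1) = -29
w(5) = 3·(-29) + 5·(-8) = -127
w(6) = 3·(-127) + 5·(-29) = -526
w(7) = 3·(-526) + 5·(-127) = -2213
w(8) = 3·(-2213) + 5·(-526) = -9269
w(9) = 3·(-9269) + 5·(-2213) = -38872
w(10) = 3·(-38872) + 5·(-9269) = -162961

-162961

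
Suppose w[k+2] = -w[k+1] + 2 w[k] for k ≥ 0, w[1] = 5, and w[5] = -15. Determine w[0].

Let w[0] = y.
w[2] = -5 + 2y
w[3] = 15 - 2y
w[4] = -25 + 6y
w[5] = 55 - 10y
So 55 - 10y = -15, giving y = 7.

7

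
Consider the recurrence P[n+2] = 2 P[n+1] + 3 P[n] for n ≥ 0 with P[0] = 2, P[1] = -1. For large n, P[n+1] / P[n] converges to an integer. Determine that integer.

3

The characteristic equation is r^2 - 2r - 3 = 0, which factors as (r - 3)(r + 1) = 0.
So the roots are 3 and -1. Since |3| > |-1| and the coefficient of 3^n is non-zero, the ratio tends to 3.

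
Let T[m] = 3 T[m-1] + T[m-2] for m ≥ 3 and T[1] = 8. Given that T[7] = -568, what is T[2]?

Let T[2] = x.
T[3] = 8 + 3x
T[4] = 24 + 10x
T[5] = 80 + 33x
T[6] = 264 + 109x
T[7] = 872 + 360x
So 872 + 360x = -568, giving x = -4.

-4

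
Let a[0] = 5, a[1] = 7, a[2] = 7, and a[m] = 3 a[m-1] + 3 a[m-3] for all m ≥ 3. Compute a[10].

154494

a[3] = 3(7) + 3(5) = 36
a[4] = 3(36) + 3(7) = 129
a[5] = 3(129) + 3(7) = 408
a[6] = 3(408) + 3(36) = 1332
a[7] = 3(1332) + 3(129) = 4383
a[8] = 3(4383) + 3(408) = 14373
a[9] = 3(14373) + 3(1332) = 47115
a[10] = 3(47115) + 3(4383) = 154494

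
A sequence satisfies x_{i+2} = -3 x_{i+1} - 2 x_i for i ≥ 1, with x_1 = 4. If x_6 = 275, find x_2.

5

Let x_2 = v.
x_3 = -8 - 3v
x_4 = 24 + 7v
x_5 = -56 - 15v
x_6 = 120 + 31v
So 120 + 31v = 275, giving v = 5.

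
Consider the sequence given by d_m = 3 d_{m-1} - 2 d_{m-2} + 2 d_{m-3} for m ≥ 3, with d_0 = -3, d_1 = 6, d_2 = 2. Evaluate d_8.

-896

d_3 = 3·2 - 2·6 + 2·(-3) = -12
d_4 = 3·(-12) - 2·2 + 2·6 = -28
d_5 = 3·(-28) - 2·(-12) + 2·2 = -56
d_6 = 3·(-56) - 2·(-28) + 2·(-12) = -136
d_7 = 3·(-136) - 2·(-56) + 2·(-28) = -352
d_8 = 3·(-352) - 2·(-136) + 2·(-56) = -896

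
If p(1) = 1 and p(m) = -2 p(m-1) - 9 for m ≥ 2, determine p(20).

-2097155

The fixed point is -9/(1 + 2) = -3, so p(m) + 3 = -2(p(m-1) + 3).
Hence p(m) = 4·(-2)^{m-1} - 3.
p(20) = 4·(-2)^{19} - 3 = 4·-524288 - 3 = -2097155.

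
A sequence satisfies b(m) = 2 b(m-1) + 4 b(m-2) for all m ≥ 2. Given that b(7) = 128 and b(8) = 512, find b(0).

5

Rearranging, b(m-2) = (b(m) - 2 b(m-1)) / 4.
b(6) = (512 - 2·128) / 4 = 256/4 = 64
b(5) = (128 - 2·64) / 4 = 0/4 = 0
b(4) = (64 - 2·0) / 4 = 64/4 = 16
b(3) = (0 - 2·16) / 4 = -32/4 = -8
b(2) = (16 - 2·(-8)) / 4 = 32/4 = 8
b(1) = (-8 - 2·8) / 4 = -24/4 = -6
b(0) = (8 - 2·(-6)) / 4 = 20/4 = 5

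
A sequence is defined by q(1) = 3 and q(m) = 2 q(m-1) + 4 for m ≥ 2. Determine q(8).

q(2) = 2*3 + 4 = 10
q(3) = 2*10 + 4 = 24
q(4) = 2*24 + 4 = 52
q(5) = 2*52 + 4 = 108
q(6) = 2*108 + 4 = 220
q(7) = 2*220 + 4 = 444
q(8) = 2*444 + 4 = 892

892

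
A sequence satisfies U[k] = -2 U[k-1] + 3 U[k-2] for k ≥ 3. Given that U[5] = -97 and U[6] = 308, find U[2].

Rearranging, U[k-2] = (U[k] + 2 U[k-1]) / 3.
U[4] = (308 + 2(-97)) / 3 = 114/3 = 38
U[3] = (-97 + 2(38)) / 3 = -21/3 = -7
U[2] = (38 + 2(-7)) / 3 = 24/3 = 8

8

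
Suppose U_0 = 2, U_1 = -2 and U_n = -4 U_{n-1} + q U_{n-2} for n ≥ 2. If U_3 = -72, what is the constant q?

4

U_2 = 8 + 2q
U_3 = -32 - 10q
So -32 - 10q = -72, giving q = 4.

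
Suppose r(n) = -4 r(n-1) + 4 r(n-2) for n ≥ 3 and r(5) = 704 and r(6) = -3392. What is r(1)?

4

Rearranging, r(n-2) = (r(n) + 4 r(n-1)) / 4.
r(4) = (-3392 + 4*704) / 4 = -576/4 = -144
r(3) = (704 + 4*(-144)) / 4 = 128/4 = 32
r(2) = (-144 + 4*32) / 4 = -16/4 = -4
r(1) = (32 + 4*(-4)) / 4 = 16/4 = 4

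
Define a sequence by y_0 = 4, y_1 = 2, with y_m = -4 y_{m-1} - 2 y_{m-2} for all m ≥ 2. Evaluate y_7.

y_2 = -4(2) - 2(4) = -16
y_3 = -4(-16) - 2(2) = 60
y_4 = -4(60) - 2(-16) = -208
y_5 = -4(-208) - 2(60) = 712
y_6 = -4(712) - 2(-208) = -2432
y_7 = -4(-2432) - 2(712) = 8304

8304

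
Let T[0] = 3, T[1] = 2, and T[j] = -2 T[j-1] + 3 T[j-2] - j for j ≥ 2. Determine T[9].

T[2] = -2(2) + 3(3) - 2 = 3
T[3] = -2(3) + 3(2) - 3 = -3
T[4] = -2(-3) + 3(3) - 4 = 11
T[5] = -2(11) + 3(-3) - 5 = -36
T[6] = -2(-36) + 3(11) - 6 = 99
T[7] = -2(99) + 3(-36) - 7 = -313
T[8] = -2(-313) + 3(99) - 8 = 915
T[9] = -2(915) + 3(-313) - 9 = -2778

-2778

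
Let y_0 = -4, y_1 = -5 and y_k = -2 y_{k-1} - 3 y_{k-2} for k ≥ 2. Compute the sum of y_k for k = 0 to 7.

-48

y_2 = -2*(-5) - 3*(-4) = 22
y_3 = -2*22 - 3*(-5) = -29
y_4 = -2*(-29) - 3*22 = -8
y_5 = -2*(-8) - 3*(-29) = 103
y_6 = -2*103 - 3*(-8) = -182
y_7 = -2*(-182) - 3*103 = 55
Sum = (-4) + (-5) + 22 + (-29) + (-8) + 103 + (-182) + 55 = -48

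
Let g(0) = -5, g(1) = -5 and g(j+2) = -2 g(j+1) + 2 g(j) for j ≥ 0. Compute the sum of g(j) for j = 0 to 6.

100

g(2) = -2·(-5) + 2·(-5) = 0
g(3) = -2·0 + 2·(-5) = -10
g(4) = -2·(-10) + 2·0 = 20
g(5) = -2·20 + 2·(-10) = -60
g(6) = -2·(-60) + 2·20 = 160
Sum = (-5) + (-5) + 0 + (-10) + 20 + (-60) + 160 = 100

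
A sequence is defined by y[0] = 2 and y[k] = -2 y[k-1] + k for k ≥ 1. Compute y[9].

y[1] = -2*2 + 1 = -3
y[2] = -2*(-3) + 2 = 8
y[3] = -2*8 + 3 = -13
y[4] = -2*(-13) + 4 = 30
y[5] = -2*30 + 5 = -55
y[6] = -2*(-55) + 6 = 116
y[7] = -2*116 + 7 = -225
y[8] = -2*(-225) + 8 = 458
y[9] = -2*458 + 9 = -907

-907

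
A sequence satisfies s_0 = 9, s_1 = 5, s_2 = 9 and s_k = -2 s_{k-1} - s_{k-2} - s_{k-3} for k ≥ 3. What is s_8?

431

s_3 = -2·9 - 5 - 9 = -32
s_4 = -2·(-32) - 9 - 5 = 50
s_5 = -2·50 - (-32) - 9 = -77
s_6 = -2·(-77) - 50 - (-32) = 136
s_7 = -2·136 - (-77) - 50 = -245
s_8 = -2·(-245) - 136 - (-77) = 431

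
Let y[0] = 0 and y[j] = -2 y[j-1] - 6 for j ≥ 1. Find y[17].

-262146

The fixed point is -6/(1 + 2) = -2, so y[j] + 2 = -2(y[j-1] + 2).
Hence y[j] = 2·(-2)^j - 2.
y[17] = 2·(-2)^{17} - 2 = 2·-131072 - 2 = -262146.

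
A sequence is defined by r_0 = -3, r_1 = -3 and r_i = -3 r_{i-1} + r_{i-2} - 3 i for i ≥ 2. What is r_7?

-1029

r_2 = -3·(-3) + (-3) - 6 = 0
r_3 = -3·0 + (-3) - 9 = -12
r_4 = -3·(-12) + 0 - 12 = 24
r_5 = -3·24 + (-12) - 15 = -99
r_6 = -3·(-99) + 24 - 18 = 303
r_7 = -3·303 + (-99) - 21 = -1029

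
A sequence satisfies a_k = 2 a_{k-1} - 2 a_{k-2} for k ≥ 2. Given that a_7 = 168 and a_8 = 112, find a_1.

Rearranging, a_{k-2} = (a_k - 2 a_{k-1}) / -2.
a_6 = (112 - 2·168) / -2 = -224/-2 = 112
a_5 = (168 - 2·112) / -2 = -56/-2 = 28
a_4 = (112 - 2·28) / -2 = 56/-2 = -28
a_3 = (28 - 2·(-28)) / -2 = 84/-2 = -42
a_2 = (-28 - 2·(-42)) / -2 = 56/-2 = -28
a_1 = (-42 - 2·(-28)) / -2 = 14/-2 = -7

-7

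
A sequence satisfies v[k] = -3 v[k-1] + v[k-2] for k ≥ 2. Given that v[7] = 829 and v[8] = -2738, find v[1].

1

Rearranging, v[k-2] = v[k] + 3 v[k-1].
v[6] = -2738 + 3*829 = -251
v[5] = 829 + 3*(-251) = 76
v[4] = -251 + 3*76 = -23
v[3] = 76 + 3*(-23) = 7
v[2] = -23 + 3*7 = -2
v[1] = 7 + 3*(-2) = 1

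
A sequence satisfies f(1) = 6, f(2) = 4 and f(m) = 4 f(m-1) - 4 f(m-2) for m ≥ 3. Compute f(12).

f(3) = 4(4) - 4(6) = -8
f(4) = 4(-8) - 4(4) = -48
f(5) = 4(-48) - 4(-8) = -160
f(6) = 4(-160) - 4(-48) = -448
f(7) = 4(-448) - 4(-160) = -1152
f(8) = 4(-1152) - 4(-448) = -2816
f(9) = 4(-2816) - 4(-1152) = -6656
f(10) = 4(-6656) - 4(-2816) = -15360
f(11) = 4(-15360) - 4(-6656) = -34816
f(12) = 4(-34816) - 4(-15360) = -77824

-77824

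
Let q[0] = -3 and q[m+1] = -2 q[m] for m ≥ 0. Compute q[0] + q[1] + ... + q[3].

q[1] = -2(-3) = 6
q[2] = -2(6) = -12
q[3] = -2(-12) = 24
Sum = (-3) + 6 + (-12) + 24 = 15

15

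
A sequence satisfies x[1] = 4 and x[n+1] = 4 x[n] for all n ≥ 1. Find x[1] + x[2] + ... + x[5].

x[2] = 4*4 = 16
x[3] = 4*16 = 64
x[4] = 4*64 = 256
x[5] = 4*256 = 1024
Sum = 4 + 16 + 64 + 256 + 1024 = 1364

1364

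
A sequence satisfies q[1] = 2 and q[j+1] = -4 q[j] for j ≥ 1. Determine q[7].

8192

q[2] = -4(2) = -8
q[3] = -4(-8) = 32
q[4] = -4(32) = -128
q[5] = -4(-128) = 512
q[6] = -4(512) = -2048
q[7] = -4(-2048) = 8192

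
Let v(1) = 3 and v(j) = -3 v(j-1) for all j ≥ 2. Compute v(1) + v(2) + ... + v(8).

v(2) = -3*3 = -9
v(3) = -3*(-9) = 27
v(4) = -3*27 = -81
v(5) = -3*(-81) = 243
v(6) = -3*243 = -729
v(7) = -3*(-729) = 2187
v(8) = -3*2187 = -6561
Sum = 3 + (-9) + 27 + (-81) + 243 + (-729) + 2187 + (-6561) = -4920

-4920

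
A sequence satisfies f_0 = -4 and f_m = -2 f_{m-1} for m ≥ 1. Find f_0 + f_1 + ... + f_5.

84

f_1 = -2*(-4) = 8
f_2 = -2*8 = -16
f_3 = -2*(-16) = 32
f_4 = -2*32 = -64
f_5 = -2*(-64) = 128
Sum = (-4) + 8 + (-16) + 32 + (-64) + 128 = 84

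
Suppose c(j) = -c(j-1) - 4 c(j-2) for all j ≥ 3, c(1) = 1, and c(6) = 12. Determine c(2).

Let c(2) = w.
c(3) = -4 - w
c(4) = 4 - 3w
c(5) = 12 + 7w
c(6) = -28 + 5w
So -28 + 5w = 12, giving w = 8.

8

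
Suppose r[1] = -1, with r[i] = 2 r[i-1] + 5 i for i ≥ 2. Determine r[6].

r[2] = 2·(-1) + 10 = 8
r[3] = 2·8 + 15 = 31
r[4] = 2·31 + 20 = 82
r[5] = 2·82 + 25 = 189
r[6] = 2·189 + 30 = 408

408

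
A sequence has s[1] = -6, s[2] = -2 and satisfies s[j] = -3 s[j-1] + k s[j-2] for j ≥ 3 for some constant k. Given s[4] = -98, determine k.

-5

s[3] = 6 - 6k
s[4] = -18 + 16k
So -18 + 16k = -98, giving k = -5.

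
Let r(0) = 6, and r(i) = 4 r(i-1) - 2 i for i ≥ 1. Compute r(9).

1339854

r(1) = 4*6 - 2 = 22
r(2) = 4*22 - 4 = 84
r(3) = 4*84 - 6 = 330
r(4) = 4*330 - 8 = 1312
r(5) = 4*1312 - 10 = 5238
r(6) = 4*5238 - 12 = 20940
r(7) = 4*20940 - 14 = 83746
r(8) = 4*83746 - 16 = 334968
r(9) = 4*334968 - 18 = 1339854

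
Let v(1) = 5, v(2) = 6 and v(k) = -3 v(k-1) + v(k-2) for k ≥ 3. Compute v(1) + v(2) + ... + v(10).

v(3) = -3(6) + 5 = -13
v(4) = -3(-13) + 6 = 45
v(5) = -3(45) + (-13) = -148
v(6) = -3(-148) + 45 = 489
v(7) = -3(489) + (-148) = -1615
v(8) = -3(-1615) + 489 = 5334
v(9) = -3(5334) + (-1615) = -17617
v(10) = -3(-17617) + 5334 = 58185
Sum = 5 + 6 + (-13) + 45 + (-148) + 489 + (-1615) + 5334 + (-17617) + 58185 = 44671

44671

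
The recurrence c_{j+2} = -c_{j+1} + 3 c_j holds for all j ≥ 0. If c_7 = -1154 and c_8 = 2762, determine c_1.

Rearranging, c_{j-2} = (c_j + c_{j-1}) / 3.
c_6 = (2762 + (-1154)) / 3 = 1608/3 = 536
c_5 = (-1154 + 536) / 3 = -618/3 = -206
c_4 = (536 + (-206)) / 3 = 330/3 = 110
c_3 = (-206 + 110) / 3 = -96/3 = -32
c_2 = (110 + (-32)) / 3 = 78/3 = 26
c_1 = (-32 + 26) / 3 = -6/3 = -2

-2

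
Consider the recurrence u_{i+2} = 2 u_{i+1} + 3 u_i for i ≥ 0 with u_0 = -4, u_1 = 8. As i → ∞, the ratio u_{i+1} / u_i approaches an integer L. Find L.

The characteristic equation is r^2 - 2r - 3 = 0, which factors as (r - 3)(r + 1) = 0.
So the roots are 3 and -1. Since |3| > |-1| and the coefficient of 3^i is non-zero, the ratio tends to 3.

3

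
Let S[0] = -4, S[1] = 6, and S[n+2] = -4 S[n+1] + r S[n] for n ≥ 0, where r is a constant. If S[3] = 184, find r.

S[2] = -24 - 4r
S[3] = 96 + 22r
So 96 + 22r = 184, giving r = 4.

4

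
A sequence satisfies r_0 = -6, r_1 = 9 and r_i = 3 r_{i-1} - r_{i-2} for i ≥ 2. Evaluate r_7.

4257

r_2 = 3·9 - (-6) = 33
r_3 = 3·33 - 9 = 90
r_4 = 3·90 - 33 = 237
r_5 = 3·237 - 90 = 621
r_6 = 3·621 - 237 = 1626
r_7 = 3·1626 - 621 = 4257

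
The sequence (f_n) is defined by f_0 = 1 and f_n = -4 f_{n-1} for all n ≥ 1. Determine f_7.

f_1 = -4(1) = -4
f_2 = -4(-4) = 16
f_3 = -4(16) = -64
f_4 = -4(-64) = 256
f_5 = -4(256) = -1024
f_6 = -4(-1024) = 4096
f_7 = -4(4096) = -16384

-16384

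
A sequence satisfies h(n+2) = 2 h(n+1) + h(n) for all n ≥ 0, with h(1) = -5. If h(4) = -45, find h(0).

3

Let h(0) = x.
h(2) = -10 + x
h(3) = -25 + 2x
h(4) = -60 + 5x
So -60 + 5x = -45, giving x = 3.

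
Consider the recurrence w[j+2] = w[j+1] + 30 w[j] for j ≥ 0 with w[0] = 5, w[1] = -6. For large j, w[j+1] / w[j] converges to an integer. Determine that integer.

The characteristic equation is r^2 - r - 30 = 0, which factors as (r - 6)(r + 5) = 0.
So the roots are 6 and -5. Since |6| > |-5| and the coefficient of 6^j is non-zero, the ratio tends to 6.

6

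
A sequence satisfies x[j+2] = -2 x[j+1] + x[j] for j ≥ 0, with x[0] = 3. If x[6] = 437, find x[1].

-5

Let x[1] = z.
x[2] = 3 - 2z
x[3] = -6 + 5z
x[4] = 15 - 12z
x[5] = -36 + 29z
x[6] = 87 - 70z
So 87 - 70z = 437, giving z = -5.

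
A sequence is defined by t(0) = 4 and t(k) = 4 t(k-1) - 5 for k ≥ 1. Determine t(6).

t(1) = 4(4) - 5 = 11
t(2) = 4(11) - 5 = 39
t(3) = 4(39) - 5 = 151
t(4) = 4(151) - 5 = 599
t(5) = 4(599) - 5 = 2391
t(6) = 4(2391) - 5 = 9559

9559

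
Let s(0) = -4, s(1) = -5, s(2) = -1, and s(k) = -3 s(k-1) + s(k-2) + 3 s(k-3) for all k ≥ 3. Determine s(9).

-7385

s(3) = -3(-1) + (-5) + 3(-4) = -14
s(4) = -3(-14) + (-1) + 3(-5) = 26
s(5) = -3(26) + (-14) + 3(-1) = -95
s(6) = -3(-95) + 26 + 3(-14) = 269
s(7) = -3(269) + (-95) + 3(26) = -824
s(8) = -3(-824) + 269 + 3(-95) = 2456
s(9) = -3(2456) + (-824) + 3(269) = -7385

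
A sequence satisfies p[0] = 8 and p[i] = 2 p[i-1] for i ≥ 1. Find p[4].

128

p[1] = 2*8 = 16
p[2] = 2*16 = 32
p[3] = 2*32 = 64
p[4] = 2*64 = 128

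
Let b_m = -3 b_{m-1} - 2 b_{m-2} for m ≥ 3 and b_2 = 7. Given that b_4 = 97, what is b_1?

Let b_1 = z.
b_3 = -21 - 2z
b_4 = 49 + 6z
So 49 + 6z = 97, giving z = 8.

8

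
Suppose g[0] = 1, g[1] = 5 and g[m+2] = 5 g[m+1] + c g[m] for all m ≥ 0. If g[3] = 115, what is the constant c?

-1

g[2] = 25 + c
g[3] = 125 + 10c
So 125 + 10c = 115, giving c = -1.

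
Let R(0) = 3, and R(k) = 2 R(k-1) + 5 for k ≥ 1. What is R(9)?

4091

R(1) = 2·3 + 5 = 11
R(2) = 2·11 + 5 = 27
R(3) = 2·27 + 5 = 59
R(4) = 2·59 + 5 = 123
R(5) = 2·123 + 5 = 251
R(6) = 2·251 + 5 = 507
R(7) = 2·507 + 5 = 1019
R(8) = 2·1019 + 5 = 2043
R(9) = 2·2043 + 5 = 4091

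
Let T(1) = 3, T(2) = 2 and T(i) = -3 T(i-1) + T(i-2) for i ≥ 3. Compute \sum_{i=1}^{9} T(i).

T(3) = -3·2 + 3 = -3
T(4) = -3·(-3) + 2 = 11
T(5) = -3·11 + (-3) = -36
T(6) = -3·(-36) + 11 = 119
T(7) = -3·119 + (-36) = -393
T(8) = -3·(-393) + 119 = 1298
T(9) = -3·1298 + (-393) = -4287
Sum = 3 + 2 + (-3) + 11 + (-36) + 119 + (-393) + 1298 + (-4287) = -3286

-3286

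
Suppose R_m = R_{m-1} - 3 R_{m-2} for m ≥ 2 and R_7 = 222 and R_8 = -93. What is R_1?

6

Rearranging, R_{m-2} = (R_m - R_{m-1}) / -3.
R_6 = (-93 - 222) / -3 = -315/-3 = 105
R_5 = (222 - 105) / -3 = 117/-3 = -39
R_4 = (105 - (-39)) / -3 = 144/-3 = -48
R_3 = (-39 - (-48)) / -3 = 9/-3 = -3
R_2 = (-48 - (-3)) / -3 = -45/-3 = 15
R_1 = (-3 - 15) / -3 = -18/-3 = 6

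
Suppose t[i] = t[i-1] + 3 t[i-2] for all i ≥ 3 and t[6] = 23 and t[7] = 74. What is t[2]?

-1

Rearranging, t[i-2] = (t[i] - t[i-1]) / 3.
t[5] = (74 - 23) / 3 = 51/3 = 17
t[4] = (23 - 17) / 3 = 6/3 = 2
t[3] = (17 - 2) / 3 = 15/3 = 5
t[2] = (2 - 5) / 3 = -3/3 = -1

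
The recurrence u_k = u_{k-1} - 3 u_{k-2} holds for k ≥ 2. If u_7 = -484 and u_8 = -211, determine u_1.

-4

Rearranging, u_{k-2} = (u_k - u_{k-1}) / -3.
u_6 = (-211 - (-484)) / -3 = 273/-3 = -91
u_5 = (-484 - (-91)) / -3 = -393/-3 = 131
u_4 = (-91 - 131) / -3 = -222/-3 = 74
u_3 = (131 - 74) / -3 = 57/-3 = -19
u_2 = (74 - (-19)) / -3 = 93/-3 = -31
u_1 = (-19 - (-31)) / -3 = 12/-3 = -4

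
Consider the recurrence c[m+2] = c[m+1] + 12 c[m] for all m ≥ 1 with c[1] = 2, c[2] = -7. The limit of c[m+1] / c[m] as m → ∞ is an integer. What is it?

4

The characteristic equation is r^2 - r - 12 = 0, which factors as (r - 4)(r + 3) = 0.
So the roots are 4 and -3. Since |4| > |-3| and the coefficient of 4^m is non-zero, the ratio tends to 4.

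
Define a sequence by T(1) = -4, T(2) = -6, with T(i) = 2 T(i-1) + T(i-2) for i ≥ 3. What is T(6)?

-222

T(3) = 2·(-6) + (-4) = -16
T(4) = 2·(-16) + (-6) = -38
T(5) = 2·(-38) + (-16) = -92
T(6) = 2·(-92) + (-38) = -222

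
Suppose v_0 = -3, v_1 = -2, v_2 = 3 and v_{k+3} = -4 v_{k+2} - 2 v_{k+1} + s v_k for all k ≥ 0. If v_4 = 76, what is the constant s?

v_3 = -8 - 3s
v_4 = 26 + 10s
So 26 + 10s = 76, giving s = 5.

5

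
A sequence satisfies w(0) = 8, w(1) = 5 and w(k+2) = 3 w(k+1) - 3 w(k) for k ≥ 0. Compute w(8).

w(2) = 3(5) - 3(8) = -9
w(3) = 3(-9) - 3(5) = -42
w(4) = 3(-42) - 3(-9) = -99
w(5) = 3(-99) - 3(-42) = -171
w(6) = 3(-171) - 3(-99) = -216
w(7) = 3(-216) - 3(-171) = -135
w(8) = 3(-135) - 3(-216) = 243

243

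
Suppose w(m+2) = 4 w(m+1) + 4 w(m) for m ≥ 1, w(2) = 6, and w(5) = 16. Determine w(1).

Let w(1) = x.
w(3) = 24 + 4x
w(4) = 120 + 16x
w(5) = 576 + 80x
So 576 + 80x = 16, giving x = -7.

-7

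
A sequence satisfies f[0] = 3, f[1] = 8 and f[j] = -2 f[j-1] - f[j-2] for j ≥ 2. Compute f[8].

f[2] = -2*8 - 3 = -19
f[3] = -2*(-19) - 8 = 30
f[4] = -2*30 - (-19) = -41
f[5] = -2*(-41) - 30 = 52
f[6] = -2*52 - (-41) = -63
f[7] = -2*(-63) - 52 = 74
f[8] = -2*74 - (-63) = -85

-85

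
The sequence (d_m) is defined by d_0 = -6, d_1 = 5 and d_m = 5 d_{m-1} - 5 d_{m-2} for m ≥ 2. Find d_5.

3625

d_2 = 5(5) - 5(-6) = 55
d_3 = 5(55) - 5(5) = 250
d_4 = 5(250) - 5(55) = 975
d_5 = 5(975) - 5(250) = 3625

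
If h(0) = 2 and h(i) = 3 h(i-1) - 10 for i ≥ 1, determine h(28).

-68630377364878

The fixed point is -10/(1 - 3) = 5, so h(i) - 5 = 3(h(i-1) - 5).
Hence h(i) = -3·3^i + 5.
h(28) = -3·3^{28} + 5 = -3·22876792454961 + 5 = -68630377364878.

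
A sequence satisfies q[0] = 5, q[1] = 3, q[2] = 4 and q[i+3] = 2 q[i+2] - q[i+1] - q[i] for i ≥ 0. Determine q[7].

q[3] = 2(4) - 3 - 5 = 0
q[4] = 2(0) - 4 - 3 = -7
q[5] = 2(-7) - 0 - 4 = -18
q[6] = 2(-18) - (-7) - 0 = -29
q[7] = 2(-29) - (-18) - (-7) = -33

-33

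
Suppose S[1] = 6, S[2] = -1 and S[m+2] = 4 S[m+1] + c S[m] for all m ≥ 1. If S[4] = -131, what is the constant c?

S[3] = -4 + 6c
S[4] = -16 + 23c
So -16 + 23c = -131, giving c = -5.

-5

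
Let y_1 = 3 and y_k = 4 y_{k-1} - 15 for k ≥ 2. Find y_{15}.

-536870907

The fixed point is -15/(1 - 4) = 5, so y_k - 5 = 4(y_{k-1} - 5).
Hence y_k = -2·4^{k-1} + 5.
y_{15} = -2·4^{14} + 5 = -2·268435456 + 5 = -536870907.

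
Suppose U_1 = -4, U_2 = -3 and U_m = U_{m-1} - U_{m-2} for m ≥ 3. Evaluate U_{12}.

-1

U_3 = (-3) - (-4) = 1
U_4 = 1 - (-3) = 4
U_5 = 4 - 1 = 3
U_6 = 3 - 4 = -1
U_7 = (-1) - 3 = -4
U_8 = (-4) - (-1) = -3
U_9 = (-3) - (-4) = 1
U_{10} = 1 - (-3) = 4
U_{11} = 4 - 1 = 3
U_{12} = 3 - 4 = -1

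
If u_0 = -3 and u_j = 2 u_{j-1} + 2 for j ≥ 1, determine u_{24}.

The fixed point is 2/(1 - 2) = -2, so u_j + 2 = 2(u_{j-1} + 2).
Hence u_j = -1·2^j - 2.
u_{24} = -1·2^{24} - 2 = -1·16777216 - 2 = -16777218.

-16777218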